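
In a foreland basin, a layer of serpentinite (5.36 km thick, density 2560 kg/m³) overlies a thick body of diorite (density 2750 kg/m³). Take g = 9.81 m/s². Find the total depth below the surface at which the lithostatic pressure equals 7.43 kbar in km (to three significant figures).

27.9 km

Pressure at base of upper layers: 2560×9.81×5360 = 1.346×10^8 Pa = 1.346 kbar
Remaining pressure to be supplied by diorite: 7.430×10^8 − 1.346×10^8 = 6.084×10^8 Pa
Additional depth in diorite = 6.084×10^8 Pa / (2750 kg/m³ × 9.81 m/s²) = 22552 m
Total depth = 5360 m + 22552 m = 27912 m
= 27.912 km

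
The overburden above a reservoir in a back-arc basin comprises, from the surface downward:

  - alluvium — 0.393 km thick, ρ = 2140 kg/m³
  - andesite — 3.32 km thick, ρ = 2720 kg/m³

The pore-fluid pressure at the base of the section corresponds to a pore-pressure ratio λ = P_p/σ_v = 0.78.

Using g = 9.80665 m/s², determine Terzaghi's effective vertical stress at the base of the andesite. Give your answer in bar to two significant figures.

Overburden (lithostatic) stress σ_v:
alluvium: 2140 kg/m³ × 9.80665 m/s² × 393 m = 8.248×10^6 Pa = 8.248 MPa
andesite: 2720 kg/m³ × 9.80665 m/s² × 3320 m = 8.856×10^7 Pa = 88.56 MPa
Total = 8.248 + 88.56 = 96.806 MPa
Pore pressure P_p = λ·σ_v = 0.78 × 96.81 MPa = 75.51 MPa
Effective stress σ' = σ_v − P_p = 96.81 − 75.51 = 21.297 MPa = 212.97 bar

210 bar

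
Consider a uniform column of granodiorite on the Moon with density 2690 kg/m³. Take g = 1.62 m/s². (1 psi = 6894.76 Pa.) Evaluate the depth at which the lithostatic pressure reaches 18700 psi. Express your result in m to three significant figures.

h = P/(ρg) = 18700 psi / (2690 kg/m³ × 1.62 m/s²) = 1.289×10^8 Pa / 4357.8 Pa/m = 29586 m

29600 m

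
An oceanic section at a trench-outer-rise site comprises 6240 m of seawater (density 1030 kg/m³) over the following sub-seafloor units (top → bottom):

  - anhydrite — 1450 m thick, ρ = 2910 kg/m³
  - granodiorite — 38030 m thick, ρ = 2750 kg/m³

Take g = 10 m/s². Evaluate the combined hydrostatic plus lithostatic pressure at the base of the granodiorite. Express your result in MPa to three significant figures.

seawater: 1030 kg/m³ × 10 m/s² × 6240 m = 6.427×10^7 Pa = 64.27 MPa
anhydrite: 2910 kg/m³ × 10 m/s² × 1450 m = 4.220×10^7 Pa = 42.20 MPa
granodiorite: 2750 kg/m³ × 10 m/s² × 38030 m = 1.046×10^9 Pa = 1046 MPa
Total = 64.27 + 42.20 + 1046 = 1152.3 MPa

1150 MPa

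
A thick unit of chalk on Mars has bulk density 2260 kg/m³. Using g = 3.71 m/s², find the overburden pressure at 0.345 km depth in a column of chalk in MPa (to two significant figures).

chalk: 2260 kg/m³ × 3.71 m/s² × 345 m = 2.893×10^6 Pa = 2.893 MPa

2.9 MPa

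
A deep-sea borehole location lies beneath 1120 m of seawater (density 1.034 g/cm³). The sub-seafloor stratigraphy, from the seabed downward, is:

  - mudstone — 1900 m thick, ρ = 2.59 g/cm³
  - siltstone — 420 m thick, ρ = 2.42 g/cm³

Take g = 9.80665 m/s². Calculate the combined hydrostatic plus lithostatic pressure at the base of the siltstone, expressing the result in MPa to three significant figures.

seawater: 1034 kg/m³ × 9.80665 m/s² × 1120 m = 1.136×10^7 Pa = 11.36 MPa
mudstone: 2590 kg/m³ × 9.80665 m/s² × 1900 m = 4.826×10^7 Pa = 48.26 MPa
siltstone: 2420 kg/m³ × 9.80665 m/s² × 420 m = 9.967×10^6 Pa = 9.967 MPa
Total = 11.36 + 48.26 + 9.967 = 69.583 MPa

69.6 MPa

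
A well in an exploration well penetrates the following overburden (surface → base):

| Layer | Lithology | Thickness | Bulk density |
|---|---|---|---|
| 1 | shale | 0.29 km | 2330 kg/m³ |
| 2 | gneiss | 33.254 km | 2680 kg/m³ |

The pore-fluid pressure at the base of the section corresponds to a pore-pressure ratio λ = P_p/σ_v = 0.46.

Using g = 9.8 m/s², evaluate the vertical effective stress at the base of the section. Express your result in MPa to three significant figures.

475 MPa

Overburden (lithostatic) stress σ_v:
shale: 2330 kg/m³ × 9.8 m/s² × 290 m = 6.622×10^6 Pa = 6.622 MPa
gneiss: 2680 kg/m³ × 9.8 m/s² × 33254 m = 8.734×10^8 Pa = 873.4 MPa
Total = 6.622 + 873.4 = 880.00 MPa
Pore pressure P_p = λ·σ_v = 0.46 × 880.0 MPa = 404.8 MPa
Effective stress σ' = σ_v − P_p = 880.0 − 404.8 = 475.20 MPa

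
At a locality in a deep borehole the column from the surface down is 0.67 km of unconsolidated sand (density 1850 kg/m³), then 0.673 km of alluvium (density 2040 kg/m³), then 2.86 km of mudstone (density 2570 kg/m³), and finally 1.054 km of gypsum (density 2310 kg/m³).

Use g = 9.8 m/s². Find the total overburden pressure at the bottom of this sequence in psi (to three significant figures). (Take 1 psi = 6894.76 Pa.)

17600 psi

unconsolidated sand: 1850 kg/m³ × 9.8 m/s² × 670 m = 1.215×10^7 Pa = 1762 psi
alluvium: 2040 kg/m³ × 9.8 m/s² × 673 m = 1.345×10^7 Pa = 1951 psi
mudstone: 2570 kg/m³ × 9.8 m/s² × 2860 m = 7.203×10^7 Pa = 10447 psi
gypsum: 2310 kg/m³ × 9.8 m/s² × 1054 m = 2.386×10^7 Pa = 3461 psi
Total = 1762 + 1951 + 10447 + 3461 = 17621 psi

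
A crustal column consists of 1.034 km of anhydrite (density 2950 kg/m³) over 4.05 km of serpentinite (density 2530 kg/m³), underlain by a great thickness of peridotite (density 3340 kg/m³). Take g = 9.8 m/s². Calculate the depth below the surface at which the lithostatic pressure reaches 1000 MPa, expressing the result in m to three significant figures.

Pressure at base of upper layers: 2950×9.8×1034 + 2530×9.8×4050 = 1.303×10^8 Pa = 130.3 MPa
Remaining pressure to be supplied by peridotite: 1.000×10^9 − 1.303×10^8 = 8.697×10^8 Pa
Additional depth in peridotite = 8.697×10^8 Pa / (3340 kg/m³ × 9.8 m/s²) = 26570 m
Total depth = 5084 m + 26570 m = 31654 m

31700 m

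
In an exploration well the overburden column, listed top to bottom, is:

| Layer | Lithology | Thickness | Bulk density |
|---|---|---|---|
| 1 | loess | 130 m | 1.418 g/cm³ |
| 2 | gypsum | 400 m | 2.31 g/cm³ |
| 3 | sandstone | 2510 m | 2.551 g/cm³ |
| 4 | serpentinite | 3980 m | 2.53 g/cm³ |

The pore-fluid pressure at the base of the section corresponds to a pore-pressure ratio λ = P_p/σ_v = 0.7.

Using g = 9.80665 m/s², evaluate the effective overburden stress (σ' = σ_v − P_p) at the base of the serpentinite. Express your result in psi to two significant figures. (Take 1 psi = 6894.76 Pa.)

Overburden (lithostatic) stress σ_v:
loess: 1418 kg/m³ × 9.80665 m/s² × 130 m = 1.808×10^6 Pa = 1.808 MPa
gypsum: 2310 kg/m³ × 9.80665 m/s² × 400 m = 9.061×10^6 Pa = 9.061 MPa
sandstone: 2551 kg/m³ × 9.80665 m/s² × 2510 m = 6.279×10^7 Pa = 62.79 MPa
serpentinite: 2530 kg/m³ × 9.80665 m/s² × 3980 m = 9.875×10^7 Pa = 98.75 MPa
Total = 1.808 + 9.061 + 62.79 + 98.75 = 172.41 MPa
Pore pressure P_p = λ·σ_v = 0.7 × 172.4 MPa = 120.7 MPa
Effective stress σ' = σ_v − P_p = 172.4 − 120.7 = 51.722 MPa = 7501.7 psi

7500 psi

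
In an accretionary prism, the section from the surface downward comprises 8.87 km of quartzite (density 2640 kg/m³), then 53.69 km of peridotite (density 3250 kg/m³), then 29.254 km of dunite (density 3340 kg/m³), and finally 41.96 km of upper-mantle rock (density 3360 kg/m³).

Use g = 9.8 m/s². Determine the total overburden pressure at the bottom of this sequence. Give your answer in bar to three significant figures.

quartzite: 2640 kg/m³ × 9.8 m/s² × 8870 m = 2.295×10^8 Pa = 2295 bar
peridotite: 3250 kg/m³ × 9.8 m/s² × 53690 m = 1.710×10^9 Pa = 17100 bar
dunite: 3340 kg/m³ × 9.8 m/s² × 29254 m = 9.575×10^8 Pa = 9575 bar
upper-mantle rock: 3360 kg/m³ × 9.8 m/s² × 41960 m = 1.382×10^9 Pa = 13817 bar
Total = 2295 + 17100 + 9575 + 13817 = 42787 bar

42800 bar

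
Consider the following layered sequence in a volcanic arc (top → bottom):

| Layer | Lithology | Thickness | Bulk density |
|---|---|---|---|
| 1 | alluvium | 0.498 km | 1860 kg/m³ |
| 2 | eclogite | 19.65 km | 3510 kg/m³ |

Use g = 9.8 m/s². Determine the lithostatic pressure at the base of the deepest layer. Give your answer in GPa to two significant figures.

0.68 GPa

alluvium: 1860 kg/m³ × 9.8 m/s² × 498 m = 9.078×10^6 Pa = 9.078×10^-3 GPa
eclogite: 3510 kg/m³ × 9.8 m/s² × 19650 m = 6.759×10^8 Pa = 0.6759 GPa
Total = 9.078×10^-3 + 0.6759 = 0.68500 GPa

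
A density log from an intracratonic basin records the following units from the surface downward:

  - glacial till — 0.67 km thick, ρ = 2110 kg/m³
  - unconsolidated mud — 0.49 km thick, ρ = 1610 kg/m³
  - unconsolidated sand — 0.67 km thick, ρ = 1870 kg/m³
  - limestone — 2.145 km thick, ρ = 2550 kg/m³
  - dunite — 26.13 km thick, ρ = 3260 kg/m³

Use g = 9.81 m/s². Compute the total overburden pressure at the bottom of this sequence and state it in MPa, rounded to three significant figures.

923 MPa

glacial till: 2110 kg/m³ × 9.81 m/s² × 670 m = 1.387×10^7 Pa = 13.87 MPa
unconsolidated mud: 1610 kg/m³ × 9.81 m/s² × 490 m = 7.739×10^6 Pa = 7.739 MPa
unconsolidated sand: 1870 kg/m³ × 9.81 m/s² × 670 m = 1.229×10^7 Pa = 12.29 MPa
limestone: 2550 kg/m³ × 9.81 m/s² × 2145 m = 5.366×10^7 Pa = 53.66 MPa
dunite: 3260 kg/m³ × 9.81 m/s² × 26130 m = 8.357×10^8 Pa = 835.7 MPa
Total = 13.87 + 7.739 + 12.29 + 53.66 + 835.7 = 923.21 MPa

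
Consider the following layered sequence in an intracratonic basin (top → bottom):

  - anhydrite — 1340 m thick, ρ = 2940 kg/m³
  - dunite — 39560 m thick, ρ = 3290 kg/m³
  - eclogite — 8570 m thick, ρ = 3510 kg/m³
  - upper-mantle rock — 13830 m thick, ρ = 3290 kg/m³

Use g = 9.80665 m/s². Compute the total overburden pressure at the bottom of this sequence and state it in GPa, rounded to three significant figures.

2.06 GPa

anhydrite: 2940 kg/m³ × 9.80665 m/s² × 1340 m = 3.863×10^7 Pa = 0.03863 GPa
dunite: 3290 kg/m³ × 9.80665 m/s² × 39560 m = 1.276×10^9 Pa = 1.276 GPa
eclogite: 3510 kg/m³ × 9.80665 m/s² × 8570 m = 2.950×10^8 Pa = 0.2950 GPa
upper-mantle rock: 3290 kg/m³ × 9.80665 m/s² × 13830 m = 4.462×10^8 Pa = 0.4462 GPa
Total = 0.03863 + 1.276 + 0.2950 + 0.4462 = 2.0562 GPa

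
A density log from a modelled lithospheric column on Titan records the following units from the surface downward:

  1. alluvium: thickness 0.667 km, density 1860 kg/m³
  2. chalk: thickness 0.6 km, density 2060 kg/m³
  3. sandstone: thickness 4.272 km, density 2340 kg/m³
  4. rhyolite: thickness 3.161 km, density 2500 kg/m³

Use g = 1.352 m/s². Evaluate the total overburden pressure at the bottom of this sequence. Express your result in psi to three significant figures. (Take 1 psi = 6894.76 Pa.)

alluvium: 1860 kg/m³ × 1.352 m/s² × 667 m = 1.677×10^6 Pa = 243.3 psi
chalk: 2060 kg/m³ × 1.352 m/s² × 600 m = 1.671×10^6 Pa = 242.4 psi
sandstone: 2340 kg/m³ × 1.352 m/s² × 4272 m = 1.352×10^7 Pa = 1960 psi
rhyolite: 2500 kg/m³ × 1.352 m/s² × 3161 m = 1.068×10^7 Pa = 1550 psi
Total = 243.3 + 242.4 + 1960 + 1550 = 3995.5 psi

4000 psi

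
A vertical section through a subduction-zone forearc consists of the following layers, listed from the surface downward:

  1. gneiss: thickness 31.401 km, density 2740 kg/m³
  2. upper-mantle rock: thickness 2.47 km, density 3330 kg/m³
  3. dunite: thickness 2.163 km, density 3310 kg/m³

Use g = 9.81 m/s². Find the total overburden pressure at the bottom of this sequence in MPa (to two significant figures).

990 MPa

gneiss: 2740 kg/m³ × 9.81 m/s² × 31401 m = 8.440×10^8 Pa = 844.0 MPa
upper-mantle rock: 3330 kg/m³ × 9.81 m/s² × 2470 m = 8.069×10^7 Pa = 80.69 MPa
dunite: 3310 kg/m³ × 9.81 m/s² × 2163 m = 7.023×10^7 Pa = 70.23 MPa
Total = 844.0 + 80.69 + 70.23 = 994.96 MPa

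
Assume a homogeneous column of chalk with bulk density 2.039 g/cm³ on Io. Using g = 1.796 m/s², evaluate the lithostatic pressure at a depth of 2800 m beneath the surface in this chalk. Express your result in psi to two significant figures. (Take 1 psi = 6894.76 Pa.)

1500 psi

chalk: 2039 kg/m³ × 1.796 m/s² × 2800 m = 1.025×10^7 Pa = 1487 psi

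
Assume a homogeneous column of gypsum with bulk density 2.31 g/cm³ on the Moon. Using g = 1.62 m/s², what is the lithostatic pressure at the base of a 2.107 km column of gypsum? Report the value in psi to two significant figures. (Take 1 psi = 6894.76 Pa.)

1100 psi

gypsum: 2310 kg/m³ × 1.62 m/s² × 2107 m = 7.885×10^6 Pa = 1144 psi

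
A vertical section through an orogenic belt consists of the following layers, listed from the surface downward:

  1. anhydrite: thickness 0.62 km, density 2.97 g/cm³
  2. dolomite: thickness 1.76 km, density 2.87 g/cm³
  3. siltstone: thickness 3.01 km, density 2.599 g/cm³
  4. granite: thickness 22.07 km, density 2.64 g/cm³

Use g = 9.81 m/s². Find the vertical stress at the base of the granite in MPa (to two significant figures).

720 MPa

anhydrite: 2970 kg/m³ × 9.81 m/s² × 620 m = 1.806×10^7 Pa = 18.06 MPa
dolomite: 2870 kg/m³ × 9.81 m/s² × 1760 m = 4.955×10^7 Pa = 49.55 MPa
siltstone: 2599 kg/m³ × 9.81 m/s² × 3010 m = 7.674×10^7 Pa = 76.74 MPa
granite: 2640 kg/m³ × 9.81 m/s² × 22070 m = 5.716×10^8 Pa = 571.6 MPa
Total = 18.06 + 49.55 + 76.74 + 571.6 = 715.94 MPa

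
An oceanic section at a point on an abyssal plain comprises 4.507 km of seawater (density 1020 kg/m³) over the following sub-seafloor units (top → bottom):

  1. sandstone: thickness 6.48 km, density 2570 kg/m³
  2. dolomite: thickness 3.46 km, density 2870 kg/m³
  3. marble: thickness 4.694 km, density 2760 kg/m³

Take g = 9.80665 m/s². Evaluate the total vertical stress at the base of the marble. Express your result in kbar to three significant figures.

4.33 kbar

seawater: 1020 kg/m³ × 9.80665 m/s² × 4507 m = 4.508×10^7 Pa = 0.4508 kbar
sandstone: 2570 kg/m³ × 9.80665 m/s² × 6480 m = 1.633×10^8 Pa = 1.633 kbar
dolomite: 2870 kg/m³ × 9.80665 m/s² × 3460 m = 9.738×10^7 Pa = 0.9738 kbar
marble: 2760 kg/m³ × 9.80665 m/s² × 4694 m = 1.270×10^8 Pa = 1.270 kbar
Total = 0.4508 + 1.633 + 0.9738 + 1.270 = 4.3283 kbar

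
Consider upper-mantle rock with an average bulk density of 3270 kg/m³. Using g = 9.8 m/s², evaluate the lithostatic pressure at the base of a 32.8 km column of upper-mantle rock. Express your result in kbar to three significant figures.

upper-mantle rock: 3270 kg/m³ × 9.8 m/s² × 32800 m = 1.051×10^9 Pa = 10.51 kbar

10.5 kbar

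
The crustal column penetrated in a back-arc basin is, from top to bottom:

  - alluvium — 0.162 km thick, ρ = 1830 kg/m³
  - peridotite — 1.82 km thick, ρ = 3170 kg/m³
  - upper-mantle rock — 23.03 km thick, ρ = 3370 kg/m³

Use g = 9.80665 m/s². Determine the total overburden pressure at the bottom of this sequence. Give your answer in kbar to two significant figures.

8.2 kbar

alluvium: 1830 kg/m³ × 9.80665 m/s² × 162 m = 2.907×10^6 Pa = 0.02907 kbar
peridotite: 3170 kg/m³ × 9.80665 m/s² × 1820 m = 5.658×10^7 Pa = 0.5658 kbar
upper-mantle rock: 3370 kg/m³ × 9.80665 m/s² × 23030 m = 7.611×10^8 Pa = 7.611 kbar
Total = 0.02907 + 0.5658 + 7.611 = 8.2059 kbar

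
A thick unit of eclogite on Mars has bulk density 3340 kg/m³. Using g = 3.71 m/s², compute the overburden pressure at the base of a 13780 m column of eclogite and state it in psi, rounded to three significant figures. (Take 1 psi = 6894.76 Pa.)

24800 psi

eclogite: 3340 kg/m³ × 3.71 m/s² × 13780 m = 1.708×10^8 Pa = 24766 psi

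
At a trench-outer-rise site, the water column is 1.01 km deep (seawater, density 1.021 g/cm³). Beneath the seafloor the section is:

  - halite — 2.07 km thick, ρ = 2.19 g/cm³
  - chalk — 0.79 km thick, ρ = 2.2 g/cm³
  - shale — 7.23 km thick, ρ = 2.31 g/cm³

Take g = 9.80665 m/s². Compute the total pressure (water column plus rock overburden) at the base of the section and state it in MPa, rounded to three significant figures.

235 MPa

seawater: 1021 kg/m³ × 9.80665 m/s² × 1010 m = 1.011×10^7 Pa = 10.11 MPa
halite: 2190 kg/m³ × 9.80665 m/s² × 2070 m = 4.446×10^7 Pa = 44.46 MPa
chalk: 2200 kg/m³ × 9.80665 m/s² × 790 m = 1.704×10^7 Pa = 17.04 MPa
shale: 2310 kg/m³ × 9.80665 m/s² × 7230 m = 1.638×10^8 Pa = 163.8 MPa
Total = 10.11 + 44.46 + 17.04 + 163.8 = 235.40 MPa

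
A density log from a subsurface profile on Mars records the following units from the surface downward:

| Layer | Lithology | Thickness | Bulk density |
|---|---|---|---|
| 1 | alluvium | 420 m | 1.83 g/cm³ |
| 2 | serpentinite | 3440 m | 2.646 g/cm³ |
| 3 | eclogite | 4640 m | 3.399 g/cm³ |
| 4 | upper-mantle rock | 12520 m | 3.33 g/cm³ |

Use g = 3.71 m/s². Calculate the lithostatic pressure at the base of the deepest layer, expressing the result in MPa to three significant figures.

alluvium: 1830 kg/m³ × 3.71 m/s² × 420 m = 2.852×10^6 Pa = 2.852 MPa
serpentinite: 2646 kg/m³ × 3.71 m/s² × 3440 m = 3.377×10^7 Pa = 33.77 MPa
eclogite: 3399 kg/m³ × 3.71 m/s² × 4640 m = 5.851×10^7 Pa = 58.51 MPa
upper-mantle rock: 3330 kg/m³ × 3.71 m/s² × 12520 m = 1.547×10^8 Pa = 154.7 MPa
Total = 2.852 + 33.77 + 58.51 + 154.7 = 249.81 MPa

250 MPa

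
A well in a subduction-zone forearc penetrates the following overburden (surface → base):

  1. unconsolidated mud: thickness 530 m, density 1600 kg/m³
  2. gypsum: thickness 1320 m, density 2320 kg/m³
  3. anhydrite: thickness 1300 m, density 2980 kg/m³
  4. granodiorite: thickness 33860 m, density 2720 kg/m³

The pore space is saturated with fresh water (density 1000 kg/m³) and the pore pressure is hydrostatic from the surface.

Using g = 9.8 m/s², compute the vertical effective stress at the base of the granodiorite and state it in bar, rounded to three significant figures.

Overburden (lithostatic) stress σ_v:
unconsolidated mud: 1600 kg/m³ × 9.8 m/s² × 530 m = 8.310×10^6 Pa = 8.310 MPa
gypsum: 2320 kg/m³ × 9.8 m/s² × 1320 m = 3.001×10^7 Pa = 30.01 MPa
anhydrite: 2980 kg/m³ × 9.8 m/s² × 1300 m = 3.797×10^7 Pa = 37.97 MPa
granodiorite: 2720 kg/m³ × 9.8 m/s² × 33860 m = 9.026×10^8 Pa = 902.6 MPa
Total = 8.310 + 30.01 + 37.97 + 902.6 = 978.86 MPa
Pore pressure P_p = 1000 kg/m³ × 9.8 m/s² × 37010 m = 3.627×10^8 Pa = 362.7 MPa
Effective stress σ' = σ_v − P_p = 978.9 − 362.7 = 616.16 MPa = 6161.6 bar

6160 bar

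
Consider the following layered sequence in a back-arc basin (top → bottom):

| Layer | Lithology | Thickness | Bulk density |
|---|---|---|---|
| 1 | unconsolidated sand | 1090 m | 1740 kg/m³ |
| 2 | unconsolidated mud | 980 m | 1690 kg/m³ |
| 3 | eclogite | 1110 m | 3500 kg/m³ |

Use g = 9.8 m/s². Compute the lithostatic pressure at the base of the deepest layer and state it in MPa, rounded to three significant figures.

unconsolidated sand: 1740 kg/m³ × 9.8 m/s² × 1090 m = 1.859×10^7 Pa = 18.59 MPa
unconsolidated mud: 1690 kg/m³ × 9.8 m/s² × 980 m = 1.623×10^7 Pa = 16.23 MPa
eclogite: 3500 kg/m³ × 9.8 m/s² × 1110 m = 3.807×10^7 Pa = 38.07 MPa
Total = 18.59 + 16.23 + 38.07 = 72.890 MPa

72.9 MPa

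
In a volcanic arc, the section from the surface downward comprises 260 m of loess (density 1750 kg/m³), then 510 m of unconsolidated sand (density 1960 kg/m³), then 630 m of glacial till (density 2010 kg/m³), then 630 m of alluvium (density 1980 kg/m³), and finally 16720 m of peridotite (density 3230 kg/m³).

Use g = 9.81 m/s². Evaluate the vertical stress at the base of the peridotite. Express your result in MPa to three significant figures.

569 MPa

loess: 1750 kg/m³ × 9.81 m/s² × 260 m = 4.464×10^6 Pa = 4.464 MPa
unconsolidated sand: 1960 kg/m³ × 9.81 m/s² × 510 m = 9.806×10^6 Pa = 9.806 MPa
glacial till: 2010 kg/m³ × 9.81 m/s² × 630 m = 1.242×10^7 Pa = 12.42 MPa
alluvium: 1980 kg/m³ × 9.81 m/s² × 630 m = 1.224×10^7 Pa = 12.24 MPa
peridotite: 3230 kg/m³ × 9.81 m/s² × 16720 m = 5.298×10^8 Pa = 529.8 MPa
Total = 4.464 + 9.806 + 12.42 + 12.24 + 529.8 = 568.72 MPa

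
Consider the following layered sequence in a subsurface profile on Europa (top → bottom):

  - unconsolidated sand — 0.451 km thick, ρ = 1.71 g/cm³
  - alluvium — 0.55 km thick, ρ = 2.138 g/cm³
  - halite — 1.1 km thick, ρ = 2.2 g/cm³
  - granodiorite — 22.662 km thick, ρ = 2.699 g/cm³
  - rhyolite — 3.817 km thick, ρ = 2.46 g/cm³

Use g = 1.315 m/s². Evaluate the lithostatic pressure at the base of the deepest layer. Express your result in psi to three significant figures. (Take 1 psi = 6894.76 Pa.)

14300 psi

unconsolidated sand: 1710 kg/m³ × 1.315 m/s² × 451 m = 1.014×10^6 Pa = 147.1 psi
alluvium: 2138 kg/m³ × 1.315 m/s² × 550 m = 1.546×10^6 Pa = 224.3 psi
halite: 2200 kg/m³ × 1.315 m/s² × 1100 m = 3.182×10^6 Pa = 461.6 psi
granodiorite: 2699 kg/m³ × 1.315 m/s² × 22662 m = 8.043×10^7 Pa = 11666 psi
rhyolite: 2460 kg/m³ × 1.315 m/s² × 3817 m = 1.235×10^7 Pa = 1791 psi
Total = 147.1 + 224.3 + 461.6 + 11666 + 1791 = 14289 psi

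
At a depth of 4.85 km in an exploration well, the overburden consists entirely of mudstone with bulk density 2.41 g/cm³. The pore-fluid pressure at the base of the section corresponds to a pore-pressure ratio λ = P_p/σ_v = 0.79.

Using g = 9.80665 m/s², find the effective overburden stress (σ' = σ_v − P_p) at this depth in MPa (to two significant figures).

24 MPa

Overburden (lithostatic) stress σ_v:
mudstone: 2410 kg/m³ × 9.80665 m/s² × 4850 m = 1.146×10^8 Pa = 114.6 MPa
Pore pressure P_p = λ·σ_v = 0.79 × 114.6 MPa = 90.55 MPa
Effective stress σ' = σ_v − P_p = 114.6 − 90.55 = 24.071 MPa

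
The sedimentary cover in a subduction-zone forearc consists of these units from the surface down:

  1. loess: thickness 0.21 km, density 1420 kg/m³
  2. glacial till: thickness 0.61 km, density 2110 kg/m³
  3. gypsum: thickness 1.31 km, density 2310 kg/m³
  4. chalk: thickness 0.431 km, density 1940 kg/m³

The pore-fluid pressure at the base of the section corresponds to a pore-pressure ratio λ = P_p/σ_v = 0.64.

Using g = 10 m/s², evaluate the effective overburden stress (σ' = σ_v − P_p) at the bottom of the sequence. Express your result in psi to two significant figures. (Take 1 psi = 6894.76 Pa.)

2800 psi

Overburden (lithostatic) stress σ_v:
loess: 1420 kg/m³ × 10 m/s² × 210 m = 2.982×10^6 Pa = 2.982 MPa
glacial till: 2110 kg/m³ × 10 m/s² × 610 m = 1.287×10^7 Pa = 12.87 MPa
gypsum: 2310 kg/m³ × 10 m/s² × 1310 m = 3.026×10^7 Pa = 30.26 MPa
chalk: 1940 kg/m³ × 10 m/s² × 431 m = 8.361×10^6 Pa = 8.361 MPa
Total = 2.982 + 12.87 + 30.26 + 8.361 = 54.475 MPa
Pore pressure P_p = λ·σ_v = 0.64 × 54.48 MPa = 34.86 MPa
Effective stress σ' = σ_v − P_p = 54.48 − 34.86 = 19.611 MPa = 2844.4 psi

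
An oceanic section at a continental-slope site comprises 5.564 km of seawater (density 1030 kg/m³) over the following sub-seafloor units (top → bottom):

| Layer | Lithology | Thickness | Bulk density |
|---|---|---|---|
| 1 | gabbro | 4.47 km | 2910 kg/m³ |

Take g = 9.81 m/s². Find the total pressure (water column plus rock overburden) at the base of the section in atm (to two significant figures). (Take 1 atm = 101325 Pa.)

seawater: 1030 kg/m³ × 9.81 m/s² × 5564 m = 5.622×10^7 Pa = 554.9 atm
gabbro: 2910 kg/m³ × 9.81 m/s² × 4470 m = 1.276×10^8 Pa = 1259 atm
Total = 554.9 + 1259 = 1814.2 atm

1800 atm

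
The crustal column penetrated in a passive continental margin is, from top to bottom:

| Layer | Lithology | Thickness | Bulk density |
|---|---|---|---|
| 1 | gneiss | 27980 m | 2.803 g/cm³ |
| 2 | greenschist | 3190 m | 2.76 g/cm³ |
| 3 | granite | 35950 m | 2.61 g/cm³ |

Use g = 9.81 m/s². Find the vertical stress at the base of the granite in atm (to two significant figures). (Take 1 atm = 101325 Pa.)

gneiss: 2803 kg/m³ × 9.81 m/s² × 27980 m = 7.694×10^8 Pa = 7593 atm
greenschist: 2760 kg/m³ × 9.81 m/s² × 3190 m = 8.637×10^7 Pa = 852.4 atm
granite: 2610 kg/m³ × 9.81 m/s² × 35950 m = 9.205×10^8 Pa = 9084 atm
Total = 7593 + 852.4 + 9084 = 17530 atm

18000 atm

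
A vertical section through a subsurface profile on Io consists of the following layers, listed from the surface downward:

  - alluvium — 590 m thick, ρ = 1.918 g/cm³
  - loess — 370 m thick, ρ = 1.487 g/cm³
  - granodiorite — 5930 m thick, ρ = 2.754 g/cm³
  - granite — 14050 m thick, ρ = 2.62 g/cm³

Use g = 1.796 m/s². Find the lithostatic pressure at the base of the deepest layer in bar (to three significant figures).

alluvium: 1918 kg/m³ × 1.796 m/s² × 590 m = 2.032×10^6 Pa = 20.32 bar
loess: 1487 kg/m³ × 1.796 m/s² × 370 m = 9.881×10^5 Pa = 9.881 bar
granodiorite: 2754 kg/m³ × 1.796 m/s² × 5930 m = 2.933×10^7 Pa = 293.3 bar
granite: 2620 kg/m³ × 1.796 m/s² × 14050 m = 6.611×10^7 Pa = 661.1 bar
Total = 20.32 + 9.881 + 293.3 + 661.1 = 984.64 bar

985 bar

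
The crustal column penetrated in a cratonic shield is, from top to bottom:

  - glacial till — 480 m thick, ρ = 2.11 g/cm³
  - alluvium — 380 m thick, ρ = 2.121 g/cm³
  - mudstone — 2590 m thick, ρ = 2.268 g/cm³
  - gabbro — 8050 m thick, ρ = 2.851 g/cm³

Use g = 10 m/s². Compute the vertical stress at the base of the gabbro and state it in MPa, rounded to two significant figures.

310 MPa

glacial till: 2110 kg/m³ × 10 m/s² × 480 m = 1.013×10^7 Pa = 10.13 MPa
alluvium: 2121 kg/m³ × 10 m/s² × 380 m = 8.060×10^6 Pa = 8.060 MPa
mudstone: 2268 kg/m³ × 10 m/s² × 2590 m = 5.874×10^7 Pa = 58.74 MPa
gabbro: 2851 kg/m³ × 10 m/s² × 8050 m = 2.295×10^8 Pa = 229.5 MPa
Total = 10.13 + 8.060 + 58.74 + 229.5 = 306.43 MPa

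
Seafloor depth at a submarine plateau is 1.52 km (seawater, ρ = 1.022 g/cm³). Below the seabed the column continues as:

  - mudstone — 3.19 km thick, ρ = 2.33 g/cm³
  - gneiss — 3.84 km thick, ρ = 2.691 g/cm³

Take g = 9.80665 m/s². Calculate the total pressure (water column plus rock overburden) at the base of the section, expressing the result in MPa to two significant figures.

seawater: 1022 kg/m³ × 9.80665 m/s² × 1520 m = 1.523×10^7 Pa = 15.23 MPa
mudstone: 2330 kg/m³ × 9.80665 m/s² × 3190 m = 7.289×10^7 Pa = 72.89 MPa
gneiss: 2691 kg/m³ × 9.80665 m/s² × 3840 m = 1.013×10^8 Pa = 101.3 MPa
Total = 15.23 + 72.89 + 101.3 = 189.46 MPa

190 MPa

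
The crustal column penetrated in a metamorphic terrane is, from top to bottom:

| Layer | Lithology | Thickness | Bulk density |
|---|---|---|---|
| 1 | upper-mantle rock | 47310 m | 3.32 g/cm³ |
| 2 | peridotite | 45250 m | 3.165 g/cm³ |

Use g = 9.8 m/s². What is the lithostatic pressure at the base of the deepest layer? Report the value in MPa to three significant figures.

upper-mantle rock: 3320 kg/m³ × 9.8 m/s² × 47310 m = 1.539×10^9 Pa = 1539 MPa
peridotite: 3165 kg/m³ × 9.8 m/s² × 45250 m = 1.404×10^9 Pa = 1404 MPa
Total = 1539 + 1404 = 2942.8 MPa

2940 MPa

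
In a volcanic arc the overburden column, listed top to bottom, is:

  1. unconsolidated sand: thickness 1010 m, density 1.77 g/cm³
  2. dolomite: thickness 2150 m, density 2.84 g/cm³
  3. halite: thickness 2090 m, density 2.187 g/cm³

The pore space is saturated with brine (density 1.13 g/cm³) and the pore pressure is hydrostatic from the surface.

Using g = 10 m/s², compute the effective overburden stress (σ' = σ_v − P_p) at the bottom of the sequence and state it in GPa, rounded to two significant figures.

Overburden (lithostatic) stress σ_v:
unconsolidated sand: 1770 kg/m³ × 10 m/s² × 1010 m = 1.788×10^7 Pa = 17.88 MPa
dolomite: 2840 kg/m³ × 10 m/s² × 2150 m = 6.106×10^7 Pa = 61.06 MPa
halite: 2187 kg/m³ × 10 m/s² × 2090 m = 4.571×10^7 Pa = 45.71 MPa
Total = 17.88 + 61.06 + 45.71 = 124.65 MPa
Pore pressure P_p = 1130 kg/m³ × 10 m/s² × 5250 m = 5.933×10^7 Pa = 59.33 MPa
Effective stress σ' = σ_v − P_p = 124.6 − 59.33 = 65.320 MPa = 0.065320 GPa

0.065 GPa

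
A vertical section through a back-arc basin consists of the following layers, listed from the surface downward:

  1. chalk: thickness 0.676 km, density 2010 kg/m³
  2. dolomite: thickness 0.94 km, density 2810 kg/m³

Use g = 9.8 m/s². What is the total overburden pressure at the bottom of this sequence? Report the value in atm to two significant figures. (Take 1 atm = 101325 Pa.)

390 atm

chalk: 2010 kg/m³ × 9.8 m/s² × 676 m = 1.332×10^7 Pa = 131.4 atm
dolomite: 2810 kg/m³ × 9.8 m/s² × 940 m = 2.589×10^7 Pa = 255.5 atm
Total = 131.4 + 255.5 = 386.89 atm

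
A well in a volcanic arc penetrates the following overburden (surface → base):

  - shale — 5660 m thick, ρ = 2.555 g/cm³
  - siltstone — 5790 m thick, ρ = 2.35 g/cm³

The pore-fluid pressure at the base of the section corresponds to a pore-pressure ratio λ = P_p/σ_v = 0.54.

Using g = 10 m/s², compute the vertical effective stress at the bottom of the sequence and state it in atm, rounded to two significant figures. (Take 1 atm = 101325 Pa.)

1300 atm

Overburden (lithostatic) stress σ_v:
shale: 2555 kg/m³ × 10 m/s² × 5660 m = 1.446×10^8 Pa = 144.6 MPa
siltstone: 2350 kg/m³ × 10 m/s² × 5790 m = 1.361×10^8 Pa = 136.1 MPa
Total = 144.6 + 136.1 = 280.68 MPa
Pore pressure P_p = λ·σ_v = 0.54 × 280.7 MPa = 151.6 MPa
Effective stress σ' = σ_v − P_p = 280.7 − 151.6 = 129.11 MPa = 1274.2 atm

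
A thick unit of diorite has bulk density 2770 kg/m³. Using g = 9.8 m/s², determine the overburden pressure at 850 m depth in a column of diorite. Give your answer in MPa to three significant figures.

diorite: 2770 kg/m³ × 9.8 m/s² × 850 m = 2.307×10^7 Pa = 23.07 MPa

23.1 MPa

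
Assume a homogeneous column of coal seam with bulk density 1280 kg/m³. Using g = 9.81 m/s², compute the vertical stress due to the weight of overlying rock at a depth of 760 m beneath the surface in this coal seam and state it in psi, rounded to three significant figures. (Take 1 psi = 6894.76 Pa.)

1380 psi

coal seam: 1280 kg/m³ × 9.81 m/s² × 760 m = 9.543×10^6 Pa = 1384 psi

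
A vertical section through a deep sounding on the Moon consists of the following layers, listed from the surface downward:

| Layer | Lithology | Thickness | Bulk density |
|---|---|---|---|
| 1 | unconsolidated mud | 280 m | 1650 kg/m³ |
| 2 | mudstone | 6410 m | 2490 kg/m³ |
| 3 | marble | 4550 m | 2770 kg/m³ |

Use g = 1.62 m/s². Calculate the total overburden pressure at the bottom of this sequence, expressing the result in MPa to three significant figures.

47.0 MPa

unconsolidated mud: 1650 kg/m³ × 1.62 m/s² × 280 m = 7.484×10^5 Pa = 0.7484 MPa
mudstone: 2490 kg/m³ × 1.62 m/s² × 6410 m = 2.586×10^7 Pa = 25.86 MPa
marble: 2770 kg/m³ × 1.62 m/s² × 4550 m = 2.042×10^7 Pa = 20.42 MPa
Total = 0.7484 + 25.86 + 20.42 = 47.023 MPa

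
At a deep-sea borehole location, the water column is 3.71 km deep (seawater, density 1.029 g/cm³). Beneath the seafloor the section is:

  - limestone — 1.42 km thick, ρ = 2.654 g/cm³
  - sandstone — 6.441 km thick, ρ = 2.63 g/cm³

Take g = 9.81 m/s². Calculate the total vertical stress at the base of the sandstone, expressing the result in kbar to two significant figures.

seawater: 1029 kg/m³ × 9.81 m/s² × 3710 m = 3.745×10^7 Pa = 0.3745 kbar
limestone: 2654 kg/m³ × 9.81 m/s² × 1420 m = 3.697×10^7 Pa = 0.3697 kbar
sandstone: 2630 kg/m³ × 9.81 m/s² × 6441 m = 1.662×10^8 Pa = 1.662 kbar
Total = 0.3745 + 0.3697 + 1.662 = 2.4060 kbar

2.4 kbar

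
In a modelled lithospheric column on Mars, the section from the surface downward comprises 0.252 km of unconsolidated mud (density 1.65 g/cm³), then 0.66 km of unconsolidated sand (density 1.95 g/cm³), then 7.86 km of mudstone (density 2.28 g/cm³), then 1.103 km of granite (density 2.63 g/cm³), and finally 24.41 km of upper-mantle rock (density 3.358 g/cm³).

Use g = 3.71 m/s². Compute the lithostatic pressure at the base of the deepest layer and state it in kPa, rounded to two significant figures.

390000 kPa

unconsolidated mud: 1650 kg/m³ × 3.71 m/s² × 252 m = 1.543×10^6 Pa = 1543 kPa
unconsolidated sand: 1950 kg/m³ × 3.71 m/s² × 660 m = 4.775×10^6 Pa = 4775 kPa
mudstone: 2280 kg/m³ × 3.71 m/s² × 7860 m = 6.649×10^7 Pa = 66486 kPa
granite: 2630 kg/m³ × 3.71 m/s² × 1103 m = 1.076×10^7 Pa = 10762 kPa
upper-mantle rock: 3358 kg/m³ × 3.71 m/s² × 24410 m = 3.041×10^8 Pa = 3.041×10^5 kPa
Total = 1543 + 4775 + 66486 + 10762 + 3.041×10^5 = 3.8767×10^5 kPa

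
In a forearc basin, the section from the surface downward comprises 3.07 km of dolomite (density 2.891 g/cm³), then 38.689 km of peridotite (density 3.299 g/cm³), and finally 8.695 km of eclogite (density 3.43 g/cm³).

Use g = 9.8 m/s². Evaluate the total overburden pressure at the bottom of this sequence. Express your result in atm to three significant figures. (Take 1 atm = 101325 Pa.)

dolomite: 2891 kg/m³ × 9.8 m/s² × 3070 m = 8.698×10^7 Pa = 858.4 atm
peridotite: 3299 kg/m³ × 9.8 m/s² × 38689 m = 1.251×10^9 Pa = 12345 atm
eclogite: 3430 kg/m³ × 9.8 m/s² × 8695 m = 2.923×10^8 Pa = 2885 atm
Total = 858.4 + 12345 + 2885 = 16088 atm

16100 atm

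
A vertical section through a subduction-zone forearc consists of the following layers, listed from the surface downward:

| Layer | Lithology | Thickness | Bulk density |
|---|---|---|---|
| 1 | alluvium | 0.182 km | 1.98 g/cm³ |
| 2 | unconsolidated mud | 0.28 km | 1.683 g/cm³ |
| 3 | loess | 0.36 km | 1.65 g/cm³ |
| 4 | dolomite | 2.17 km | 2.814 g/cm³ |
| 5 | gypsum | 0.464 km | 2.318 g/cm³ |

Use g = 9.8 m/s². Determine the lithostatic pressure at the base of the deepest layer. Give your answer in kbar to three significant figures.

0.844 kbar

alluvium: 1980 kg/m³ × 9.8 m/s² × 182 m = 3.532×10^6 Pa = 0.03532 kbar
unconsolidated mud: 1683 kg/m³ × 9.8 m/s² × 280 m = 4.618×10^6 Pa = 0.04618 kbar
loess: 1650 kg/m³ × 9.8 m/s² × 360 m = 5.821×10^6 Pa = 0.05821 kbar
dolomite: 2814 kg/m³ × 9.8 m/s² × 2170 m = 5.984×10^7 Pa = 0.5984 kbar
gypsum: 2318 kg/m³ × 9.8 m/s² × 464 m = 1.054×10^7 Pa = 0.1054 kbar
Total = 0.03532 + 0.04618 + 0.05821 + 0.5984 + 0.1054 = 0.84354 kbar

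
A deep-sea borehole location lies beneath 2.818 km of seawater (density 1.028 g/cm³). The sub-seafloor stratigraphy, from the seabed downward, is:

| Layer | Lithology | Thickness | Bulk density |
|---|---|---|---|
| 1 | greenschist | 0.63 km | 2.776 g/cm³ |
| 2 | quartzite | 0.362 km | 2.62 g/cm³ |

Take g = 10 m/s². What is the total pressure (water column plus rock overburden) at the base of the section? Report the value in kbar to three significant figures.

0.559 kbar

seawater: 1028 kg/m³ × 10 m/s² × 2818 m = 2.897×10^7 Pa = 0.2897 kbar
greenschist: 2776 kg/m³ × 10 m/s² × 630 m = 1.749×10^7 Pa = 0.1749 kbar
quartzite: 2620 kg/m³ × 10 m/s² × 362 m = 9.484×10^6 Pa = 0.09484 kbar
Total = 0.2897 + 0.1749 + 0.09484 = 0.55942 kbar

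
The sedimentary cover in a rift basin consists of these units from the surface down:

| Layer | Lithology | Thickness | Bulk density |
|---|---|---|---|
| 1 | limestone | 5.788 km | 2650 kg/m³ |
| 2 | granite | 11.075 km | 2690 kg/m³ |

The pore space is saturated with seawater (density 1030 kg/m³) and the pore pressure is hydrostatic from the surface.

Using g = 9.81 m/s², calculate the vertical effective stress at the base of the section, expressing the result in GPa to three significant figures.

0.272 GPa

Overburden (lithostatic) stress σ_v:
limestone: 2650 kg/m³ × 9.81 m/s² × 5788 m = 1.505×10^8 Pa = 150.5 MPa
granite: 2690 kg/m³ × 9.81 m/s² × 11075 m = 2.923×10^8 Pa = 292.3 MPa
Total = 150.5 + 292.3 = 442.72 MPa
Pore pressure P_p = 1030 kg/m³ × 9.81 m/s² × 16863 m = 1.704×10^8 Pa = 170.4 MPa
Effective stress σ' = σ_v − P_p = 442.7 − 170.4 = 272.34 MPa = 0.27234 GPa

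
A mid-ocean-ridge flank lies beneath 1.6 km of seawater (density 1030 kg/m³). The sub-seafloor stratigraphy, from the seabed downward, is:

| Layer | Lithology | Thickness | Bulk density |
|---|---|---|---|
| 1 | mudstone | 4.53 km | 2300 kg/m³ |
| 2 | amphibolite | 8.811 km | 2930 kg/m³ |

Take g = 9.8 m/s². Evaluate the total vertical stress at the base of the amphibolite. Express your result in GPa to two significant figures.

seawater: 1030 kg/m³ × 9.8 m/s² × 1600 m = 1.615×10^7 Pa = 0.01615 GPa
mudstone: 2300 kg/m³ × 9.8 m/s² × 4530 m = 1.021×10^8 Pa = 0.1021 GPa
amphibolite: 2930 kg/m³ × 9.8 m/s² × 8811 m = 2.530×10^8 Pa = 0.2530 GPa
Total = 0.01615 + 0.1021 + 0.2530 = 0.37126 GPa

0.37 GPa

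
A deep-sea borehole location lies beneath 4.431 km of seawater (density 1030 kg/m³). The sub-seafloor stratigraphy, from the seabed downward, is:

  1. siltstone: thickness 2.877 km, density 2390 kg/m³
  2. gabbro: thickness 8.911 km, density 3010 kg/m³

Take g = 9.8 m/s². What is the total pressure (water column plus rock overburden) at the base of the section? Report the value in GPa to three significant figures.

seawater: 1030 kg/m³ × 9.8 m/s² × 4431 m = 4.473×10^7 Pa = 0.04473 GPa
siltstone: 2390 kg/m³ × 9.8 m/s² × 2877 m = 6.739×10^7 Pa = 0.06739 GPa
gabbro: 3010 kg/m³ × 9.8 m/s² × 8911 m = 2.629×10^8 Pa = 0.2629 GPa
Total = 0.04473 + 0.06739 + 0.2629 = 0.37497 GPa

0.375 GPa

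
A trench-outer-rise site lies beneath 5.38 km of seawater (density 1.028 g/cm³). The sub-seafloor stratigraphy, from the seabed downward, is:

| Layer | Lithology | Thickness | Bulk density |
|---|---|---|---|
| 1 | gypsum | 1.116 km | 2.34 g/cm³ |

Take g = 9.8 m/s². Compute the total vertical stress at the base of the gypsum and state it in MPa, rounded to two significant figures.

80 MPa

seawater: 1028 kg/m³ × 9.8 m/s² × 5380 m = 5.420×10^7 Pa = 54.20 MPa
gypsum: 2340 kg/m³ × 9.8 m/s² × 1116 m = 2.559×10^7 Pa = 25.59 MPa
Total = 54.20 + 25.59 = 79.792 MPa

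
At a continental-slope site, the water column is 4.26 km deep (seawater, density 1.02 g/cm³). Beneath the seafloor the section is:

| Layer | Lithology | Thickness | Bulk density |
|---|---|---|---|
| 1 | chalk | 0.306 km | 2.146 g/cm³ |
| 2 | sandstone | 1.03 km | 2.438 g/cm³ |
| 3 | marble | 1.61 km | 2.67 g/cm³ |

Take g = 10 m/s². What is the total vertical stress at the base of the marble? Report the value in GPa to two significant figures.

seawater: 1020 kg/m³ × 10 m/s² × 4260 m = 4.345×10^7 Pa = 0.04345 GPa
chalk: 2146 kg/m³ × 10 m/s² × 306 m = 6.567×10^6 Pa = 6.567×10^-3 GPa
sandstone: 2438 kg/m³ × 10 m/s² × 1030 m = 2.511×10^7 Pa = 0.02511 GPa
marble: 2670 kg/m³ × 10 m/s² × 1610 m = 4.299×10^7 Pa = 0.04299 GPa
Total = 0.04345 + 6.567×10^-3 + 0.02511 + 0.04299 = 0.11812 GPa

0.12 GPa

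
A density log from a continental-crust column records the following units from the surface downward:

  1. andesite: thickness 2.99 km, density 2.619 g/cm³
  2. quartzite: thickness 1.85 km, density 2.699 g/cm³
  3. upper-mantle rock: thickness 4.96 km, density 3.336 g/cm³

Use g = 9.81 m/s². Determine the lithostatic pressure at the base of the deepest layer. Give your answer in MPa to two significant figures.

290 MPa

andesite: 2619 kg/m³ × 9.81 m/s² × 2990 m = 7.682×10^7 Pa = 76.82 MPa
quartzite: 2699 kg/m³ × 9.81 m/s² × 1850 m = 4.898×10^7 Pa = 48.98 MPa
upper-mantle rock: 3336 kg/m³ × 9.81 m/s² × 4960 m = 1.623×10^8 Pa = 162.3 MPa
Total = 76.82 + 48.98 + 162.3 = 288.12 MPa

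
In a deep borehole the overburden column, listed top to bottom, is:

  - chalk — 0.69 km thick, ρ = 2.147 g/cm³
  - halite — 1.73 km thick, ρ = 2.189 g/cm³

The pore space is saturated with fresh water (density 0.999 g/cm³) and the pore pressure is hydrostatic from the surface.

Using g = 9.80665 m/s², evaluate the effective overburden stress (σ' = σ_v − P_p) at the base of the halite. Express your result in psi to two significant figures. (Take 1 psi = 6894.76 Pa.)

Overburden (lithostatic) stress σ_v:
chalk: 2147 kg/m³ × 9.80665 m/s² × 690 m = 1.453×10^7 Pa = 14.53 MPa
halite: 2189 kg/m³ × 9.80665 m/s² × 1730 m = 3.714×10^7 Pa = 37.14 MPa
Total = 14.53 + 37.14 = 51.665 MPa
Pore pressure P_p = 999 kg/m³ × 9.80665 m/s² × 2420 m = 2.371×10^7 Pa = 23.71 MPa
Effective stress σ' = σ_v − P_p = 51.67 − 23.71 = 27.957 MPa = 4054.8 psi

4100 psi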